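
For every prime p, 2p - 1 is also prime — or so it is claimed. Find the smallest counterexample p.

For p = 2, 3 the conclusion holds.
p = 5: 2p - 1 = 9 = 3 × 3, not prime.

p = 5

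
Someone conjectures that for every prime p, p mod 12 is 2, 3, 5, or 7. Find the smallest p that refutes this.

p = 11

We need the least prime p for which the claim fails.
p = 2: 2 mod 12 = 2.
p = 3: 3 mod 12 = 3.
p = 5: 5 mod 12 = 5.
p = 7: 7 mod 12 = 7.
p = 11: 11 mod 12 = 11 — not in {2, 3, 5, 7}.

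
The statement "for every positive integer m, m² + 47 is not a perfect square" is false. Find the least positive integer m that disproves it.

A counterexample is any positive integer m such that m² + 47 is a perfect square; we check each in order.
For m = 1, 2, 3, 4, …, 20, 21, 22 the conclusion holds.
m = 23: 23² + 47 = 576 = 24², a perfect square.
Thus m = 23 disproves the claim, and no smaller m works.

m = 23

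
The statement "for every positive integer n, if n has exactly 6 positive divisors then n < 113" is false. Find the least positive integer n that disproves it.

n = 116

A counterexample is any positive integer n such that n has exactly 6 positive divisors but the claim fails; we check each in order.
For n = 12, 18, 20, 28, …, 92, 98, 99 the conclusion holds.
n = 116: τ(116) = 6; 116 ≥ 113.
Hence n = 116 is a counterexample.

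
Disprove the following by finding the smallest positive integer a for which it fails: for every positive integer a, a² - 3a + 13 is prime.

a = 12

The first 11 eligible values, up to a = 11, all satisfy the conclusion.
a = 12: a² - 3a + 13 = 121 = 11 × 11, composite.
Thus a = 12 disproves the claim, and no smaller a works.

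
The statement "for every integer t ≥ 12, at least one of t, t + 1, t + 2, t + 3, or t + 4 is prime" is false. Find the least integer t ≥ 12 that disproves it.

Check each integer t ≥ 12 in order until t, t + 1, t + 2, t + 3, t + 4 are all composite.
For t = 12, 13, 14, 15, …, 21, 22, 23 the conclusion holds.
t = 24: 24 = 2 × 12; 25 = 5 × 5; 26 = 2 × 13; 27 = 3 × 9; 28 = 2 × 14 — all composite.
So t = 24 is the smallest counterexample.

t = 24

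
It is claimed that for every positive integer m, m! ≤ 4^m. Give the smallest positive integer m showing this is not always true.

m = 9

Check each positive integer m in order until m! > 4^m.
The first 8 eligible values, up to m = 8, all satisfy the conclusion.
m = 9: m! = 362880 and 4^m = 262144, so 362880 > 262144.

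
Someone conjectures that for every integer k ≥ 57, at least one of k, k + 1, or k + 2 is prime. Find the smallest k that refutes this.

The first 5 eligible values, up to k = 61, all satisfy the conclusion.
k = 62: 62 = 2 × 31; 63 = 3 × 21; 64 = 2 × 32 — all composite.

k = 62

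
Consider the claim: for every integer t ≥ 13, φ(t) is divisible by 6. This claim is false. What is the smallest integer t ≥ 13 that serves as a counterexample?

t = 13: φ(13) = 12; 12 mod 6 = 0.
t = 14: φ(14) = 6; 6 mod 6 = 0.
t = 15: φ(15) = 8; 8 mod 6 = 2.
Hence t = 15 is a counterexample.

t = 15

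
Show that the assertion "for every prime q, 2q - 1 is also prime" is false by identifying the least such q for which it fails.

q = 5

q = 2: 2q - 1 = 3, prime.
q = 3: 2q - 1 = 5, prime.
q = 5: 2q - 1 = 9 = 3 × 3, not prime.
Hence q = 5 is a counterexample.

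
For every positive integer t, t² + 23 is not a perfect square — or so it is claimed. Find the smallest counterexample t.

We need the least positive integer t for which t² + 23 is a perfect square.
For t = 1, 2, 3, 4, 5, 6, 7, 8, 9, 10 the conclusion holds.
t = 11: 11² + 23 = 144 = 12², a perfect square.

t = 11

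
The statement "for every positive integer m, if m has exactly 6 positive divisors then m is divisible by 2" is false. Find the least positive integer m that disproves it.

We need the least positive integer m for which m has exactly 6 positive divisors but m is not divisible by 2.
For m = 12, 18, 20, 28, 32, 44 the conclusion holds.
m = 45: τ(45) = 6; 45 mod 2 = 1.
Hence m = 45 is a counterexample.

m = 45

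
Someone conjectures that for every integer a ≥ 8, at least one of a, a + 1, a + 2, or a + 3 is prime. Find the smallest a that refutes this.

a = 24

A counterexample is any integer a ≥ 8 such that a, a + 1, a + 2, a + 3 are all composite; we check each in order.
The first 16 eligible values, up to a = 23, all satisfy the conclusion.
a = 24: 24 = 2 × 12; 25 = 5 × 5; 26 = 2 × 13; 27 = 3 × 9 — all composite.
So a = 24 is the smallest counterexample.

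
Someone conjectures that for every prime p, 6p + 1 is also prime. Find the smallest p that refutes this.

Check each prime p in order until 6p + 1 is not prime.
For p = 2, 3, 5, 7, 11, 13, 17 the conclusion holds.
p = 19: 6p + 1 = 115 = 5 × 23, not prime.
So p = 19 is the smallest counterexample.

p = 19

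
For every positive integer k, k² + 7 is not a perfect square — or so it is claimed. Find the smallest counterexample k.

k = 3

A counterexample is any positive integer k such that k² + 7 is a perfect square; we check each in order.
k = 1: 1² + 7 = 8, not a perfect square.
k = 2: 2² + 7 = 11, not a perfect square.
k = 3: 3² + 7 = 16 = 4², a perfect square.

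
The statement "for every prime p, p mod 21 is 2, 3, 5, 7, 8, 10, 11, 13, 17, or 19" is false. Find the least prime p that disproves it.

The first 11 eligible values, up to p = 31, all satisfy the conclusion.
p = 37: 37 mod 21 = 16 — not in {2, 3, 5, 7, 8, 10, 11, 13, 17, 19}.
Hence p = 37 is a counterexample.

p = 37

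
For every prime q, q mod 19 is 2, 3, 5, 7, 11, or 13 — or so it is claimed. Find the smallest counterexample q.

q = 17

A counterexample is any prime q such that the claim fails; we check each in order.
For q = 2, 3, 5, 7, 11, 13 the conclusion holds.
q = 17: 17 mod 19 = 17 — not in {2, 3, 5, 7, 11, 13}.
Thus q = 17 disproves the claim, and no smaller q works.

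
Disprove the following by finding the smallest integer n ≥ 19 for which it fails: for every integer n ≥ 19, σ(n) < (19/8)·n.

The first 5 eligible values, up to n = 23, all satisfy the conclusion.
n = 24: σ(24) = 60; 60 ≥ 57.
Thus n = 24 disproves the claim, and no smaller n works.

n = 24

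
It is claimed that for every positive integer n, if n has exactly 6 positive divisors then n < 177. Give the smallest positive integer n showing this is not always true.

A counterexample is any positive integer n such that n has exactly 6 positive divisors but the claim fails; we check each in order.
For n = 12, 18, 20, 28, …, 171, 172, 175 the conclusion holds.
n = 188: τ(188) = 6; 188 ≥ 177.
Hence n = 188 is a counterexample.

n = 188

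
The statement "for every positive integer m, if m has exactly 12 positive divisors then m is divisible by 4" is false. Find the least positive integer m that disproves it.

We need the least positive integer m for which m has exactly 12 positive divisors but m is not divisible by 4.
m = 60: τ(60) = 12; 60 mod 4 = 0.
m = 72: τ(72) = 12; 72 mod 4 = 0.
m = 84: τ(84) = 12; 84 mod 4 = 0.
m = 90: τ(90) = 12; 90 mod 4 = 2.
Thus m = 90 disproves the claim, and no smaller m works.

m = 90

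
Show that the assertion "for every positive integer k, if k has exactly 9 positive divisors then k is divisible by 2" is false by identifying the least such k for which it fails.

k = 36: τ(36) = 9; 36 mod 2 = 0.
k = 100: τ(100) = 9; 100 mod 2 = 0.
k = 196: τ(196) = 9; 196 mod 2 = 0.
k = 225: τ(225) = 9; 225 mod 2 = 1.
So k = 225 is the smallest counterexample.

k = 225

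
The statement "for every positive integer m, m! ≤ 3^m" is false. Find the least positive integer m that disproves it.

m = 7

A counterexample is any positive integer m such that m! > 3^m; we check each in order.
m = 1: m! = 1 and 3^m = 3, so 1 ≤ 3.
m = 2: m! = 2 and 3^m = 9, so 2 ≤ 9.
m = 3: m! = 6 and 3^m = 27, so 6 ≤ 27.
m = 4: m! = 24 and 3^m = 81, so 24 ≤ 81.
m = 5: m! = 120 and 3^m = 243, so 120 ≤ 243.
m = 6: m! = 720 and 3^m = 729, so 720 ≤ 729.
m = 7: m! = 5040 and 3^m = 2187, so 5040 > 2187.
Thus m = 7 disproves the claim, and no smaller m works.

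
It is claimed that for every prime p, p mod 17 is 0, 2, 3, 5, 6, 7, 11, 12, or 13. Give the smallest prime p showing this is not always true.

p = 31

A counterexample is any prime p such that the claim fails; we check each in order.
For p = 2, 3, 5, 7, 11, 13, 17, 19, 23, 29 the conclusion holds.
p = 31: 31 mod 17 = 14 — not in {0, 2, 3, 5, 6, 7, 11, 12, 13}.
Thus p = 31 disproves the claim, and no smaller p works.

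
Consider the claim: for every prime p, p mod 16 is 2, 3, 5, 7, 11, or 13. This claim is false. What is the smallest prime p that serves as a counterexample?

For p = 2, 3, 5, 7, 11, 13 the conclusion holds.
p = 17: 17 mod 16 = 1 — not in {2, 3, 5, 7, 11, 13}.
Thus p = 17 disproves the claim, and no smaller p works.

p = 17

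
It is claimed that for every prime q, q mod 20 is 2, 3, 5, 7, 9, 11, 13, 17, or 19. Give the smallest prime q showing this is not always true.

q = 41

The first 12 eligible values, up to q = 37, all satisfy the conclusion.
q = 41: 41 mod 20 = 1 — not in {2, 3, 5, 7, 9, 11, 13, 17, 19}.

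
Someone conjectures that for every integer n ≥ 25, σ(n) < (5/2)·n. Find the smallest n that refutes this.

n = 36

A counterexample is any integer n ≥ 25 such that the claim fails; we check each in order.
The first 11 eligible values, up to n = 35, all satisfy the conclusion.
n = 36: σ(36) = 91; 91 ≥ 90.
Hence n = 36 is a counterexample.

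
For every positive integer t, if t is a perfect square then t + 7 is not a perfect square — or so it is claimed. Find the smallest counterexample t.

t = 9

Check each positive integer t in order until t is a perfect square but t + 7 is a perfect square.
For t = 1, 4 the conclusion holds.
t = 9: 9 = 3² and 9 + 7 = 16 = 4².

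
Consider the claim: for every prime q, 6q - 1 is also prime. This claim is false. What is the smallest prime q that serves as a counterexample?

q = 2: 6q - 1 = 11, prime.
q = 3: 6q - 1 = 17, prime.
q = 5: 6q - 1 = 29, prime.
q = 7: 6q - 1 = 41, prime.
q = 11: 6q - 1 = 65 = 5 × 13, not prime.
So q = 11 is the smallest counterexample.

q = 11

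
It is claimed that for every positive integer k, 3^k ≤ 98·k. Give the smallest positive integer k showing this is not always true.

k = 6

Check each positive integer k in order until 3^k > 98·k.
k = 1: 3^k = 3 and 98·k = 98, so 3 ≤ 98.
k = 2: 3^k = 9 and 98·k = 196, so 9 ≤ 196.
k = 3: 3^k = 27 and 98·k = 294, so 27 ≤ 294.
k = 4: 3^k = 81 and 98·k = 392, so 81 ≤ 392.
k = 5: 3^k = 243 and 98·k = 490, so 243 ≤ 490.
k = 6: 3^k = 729 and 98·k = 588, so 729 > 588.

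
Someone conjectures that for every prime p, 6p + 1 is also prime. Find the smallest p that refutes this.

p = 19

Check each prime p in order until 6p + 1 is not prime.
p = 2: 6p + 1 = 13, prime.
p = 3: 6p + 1 = 19, prime.
p = 5: 6p + 1 = 31, prime.
p = 7: 6p + 1 = 43, prime.
p = 11: 6p + 1 = 67, prime.
p = 13: 6p + 1 = 79, prime.
p = 17: 6p + 1 = 103, prime.
p = 19: 6p + 1 = 115 = 5 × 23, not prime.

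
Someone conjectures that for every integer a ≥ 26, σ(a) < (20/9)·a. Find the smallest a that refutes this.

A counterexample is any integer a ≥ 26 such that the claim fails; we check each in order.
The first 4 eligible values, up to a = 29, all satisfy the conclusion.
a = 30: σ(30) = 72; 72 ≥ 200/3.

a = 30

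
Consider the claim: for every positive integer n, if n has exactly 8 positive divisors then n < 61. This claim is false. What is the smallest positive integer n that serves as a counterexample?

n = 66

n = 24: τ(24) = 8; 24 < 61.
n = 30: τ(30) = 8; 30 < 61.
n = 40: τ(40) = 8; 40 < 61.
n = 42: τ(42) = 8; 42 < 61.
n = 54: τ(54) = 8; 54 < 61.
n = 56: τ(56) = 8; 56 < 61.
n = 66: τ(66) = 8; 66 ≥ 61.
Hence n = 66 is a counterexample.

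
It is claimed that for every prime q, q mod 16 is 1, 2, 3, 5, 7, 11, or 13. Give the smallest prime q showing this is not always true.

Check each prime q in order until the claim fails.
For q = 2, 3, 5, 7, 11, 13, 17, 19, 23, 29 the conclusion holds.
q = 31: 31 mod 16 = 15 — not in {1, 2, 3, 5, 7, 11, 13}.
Hence q = 31 is a counterexample.

q = 31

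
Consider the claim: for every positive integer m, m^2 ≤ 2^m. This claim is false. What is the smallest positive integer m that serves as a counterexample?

We need the least positive integer m for which m^2 > 2^m.
For m = 1, 2 the conclusion holds.
m = 3: m^2 = 9 and 2^m = 8, so 9 > 8.

m = 3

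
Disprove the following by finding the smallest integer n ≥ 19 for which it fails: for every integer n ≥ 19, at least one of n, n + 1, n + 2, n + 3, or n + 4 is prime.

For n = 19, 20, 21, 22, 23 the conclusion holds.
n = 24: 24 = 2 × 12; 25 = 5 × 5; 26 = 2 × 13; 27 = 3 × 9; 28 = 2 × 14 — all composite.
Thus n = 24 disproves the claim, and no smaller n works.

n = 24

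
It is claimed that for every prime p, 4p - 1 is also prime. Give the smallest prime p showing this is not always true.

Check each prime p in order until 4p - 1 is not prime.
For p = 2, 3, 5 the conclusion holds.
p = 7: 4p - 1 = 27 = 3 × 9, not prime.
Hence p = 7 is a counterexample.

p = 7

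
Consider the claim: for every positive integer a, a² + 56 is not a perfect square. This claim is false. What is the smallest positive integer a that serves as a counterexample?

a = 5

Check each positive integer a in order until a² + 56 is a perfect square.
For a = 1, 2, 3, 4 the conclusion holds.
a = 5: 5² + 56 = 81 = 9², a perfect square.
Thus a = 5 disproves the claim, and no smaller a works.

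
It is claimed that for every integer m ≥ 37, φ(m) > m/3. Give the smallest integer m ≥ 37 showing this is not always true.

m = 42

A counterexample is any integer m ≥ 37 such that the claim fails; we check each in order.
The first 5 eligible values, up to m = 41, all satisfy the conclusion.
m = 42: φ(42) = 12 and 42/3 = 14, so φ(42) ≤ 42/3.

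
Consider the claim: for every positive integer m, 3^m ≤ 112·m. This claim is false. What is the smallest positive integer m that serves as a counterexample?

A counterexample is any positive integer m such that 3^m > 112·m; we check each in order.
m = 1: 3^m = 3 and 112·m = 112, so 3 ≤ 112.
m = 2: 3^m = 9 and 112·m = 224, so 9 ≤ 224.
m = 3: 3^m = 27 and 112·m = 336, so 27 ≤ 336.
m = 4: 3^m = 81 and 112·m = 448, so 81 ≤ 448.
m = 5: 3^m = 243 and 112·m = 560, so 243 ≤ 560.
m = 6: 3^m = 729 and 112·m = 672, so 729 > 672.

m = 6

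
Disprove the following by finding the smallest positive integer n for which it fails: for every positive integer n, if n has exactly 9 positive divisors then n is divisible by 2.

n = 36: τ(36) = 9; 36 mod 2 = 0.
n = 100: τ(100) = 9; 100 mod 2 = 0.
n = 196: τ(196) = 9; 196 mod 2 = 0.
n = 225: τ(225) = 9; 225 mod 2 = 1.

n = 225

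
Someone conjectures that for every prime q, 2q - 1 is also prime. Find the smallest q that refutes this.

q = 5

Check each prime q in order until 2q - 1 is not prime.
For q = 2, 3 the conclusion holds.
q = 5: 2q - 1 = 9 = 3 × 3, not prime.
So q = 5 is the smallest counterexample.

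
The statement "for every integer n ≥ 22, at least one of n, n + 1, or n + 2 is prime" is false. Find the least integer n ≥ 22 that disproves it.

n = 24

n = 22: 23 is prime.
n = 23: 23 is prime.
n = 24: 24 = 2 × 12; 25 = 5 × 5; 26 = 2 × 13 — all composite.
So n = 24 is the smallest counterexample.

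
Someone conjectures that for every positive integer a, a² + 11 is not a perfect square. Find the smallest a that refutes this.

a = 5

We need the least positive integer a for which a² + 11 is a perfect square.
The first 4 eligible values, up to a = 4, all satisfy the conclusion.
a = 5: 5² + 11 = 36 = 6², a perfect square.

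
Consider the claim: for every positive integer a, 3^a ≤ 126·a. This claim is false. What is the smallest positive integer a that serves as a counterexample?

a = 7

We need the least positive integer a for which 3^a > 126·a.
The first 6 eligible values, up to a = 6, all satisfy the conclusion.
a = 7: 3^a = 2187 and 126·a = 882, so 2187 > 882.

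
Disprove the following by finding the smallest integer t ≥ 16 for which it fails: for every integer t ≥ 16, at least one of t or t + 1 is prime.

t = 20

Check each integer t ≥ 16 in order until t, t + 1 are both composite.
For t = 16, 17, 18, 19 the conclusion holds.
t = 20: 20 = 2 × 10; 21 = 3 × 7 — both composite.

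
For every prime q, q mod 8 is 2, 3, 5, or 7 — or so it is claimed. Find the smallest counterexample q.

The first 6 eligible values, up to q = 13, all satisfy the conclusion.
q = 17: 17 mod 8 = 1 — not in {2, 3, 5, 7}.

q = 17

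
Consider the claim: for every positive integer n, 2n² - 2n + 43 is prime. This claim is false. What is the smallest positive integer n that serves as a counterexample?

We need the least positive integer n for which 2n² - 2n + 43 is not prime.
n = 1: 2n² - 2n + 43 = 43, prime.
n = 2: 2n² - 2n + 43 = 47, prime.
n = 3: 2n² - 2n + 43 = 55 = 5 × 11, composite.

n = 3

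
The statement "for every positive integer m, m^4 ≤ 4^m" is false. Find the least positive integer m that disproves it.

m = 3

Check each positive integer m in order until m^4 > 4^m.
For m = 1, 2 the conclusion holds.
m = 3: m^4 = 81 and 4^m = 64, so 81 > 64.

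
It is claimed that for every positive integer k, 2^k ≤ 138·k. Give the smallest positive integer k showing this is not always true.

For k = 1, 2, 3, 4, 5, 6, 7, 8, 9, 10 the conclusion holds.
k = 11: 2^k = 2048 and 138·k = 1518, so 2048 > 1518.
Thus k = 11 disproves the claim, and no smaller k works.

k = 11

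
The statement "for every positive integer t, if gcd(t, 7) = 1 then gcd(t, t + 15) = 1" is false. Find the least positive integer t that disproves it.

A counterexample is any positive integer t such that gcd(t, 7) = 1 but gcd(t, t + 15) > 1; we check each in order.
t = 1: gcd(1, 16) = 1.
t = 2: gcd(2, 17) = 1.
t = 3: gcd(3, 18) = 3.
Thus t = 3 disproves the claim, and no smaller t works.

t = 3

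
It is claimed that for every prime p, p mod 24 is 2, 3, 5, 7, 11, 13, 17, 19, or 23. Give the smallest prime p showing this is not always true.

Check each prime p in order until the claim fails.
For p = 2, 3, 5, 7, …, 61, 67, 71 the conclusion holds.
p = 73: 73 mod 24 = 1 — not in {2, 3, 5, 7, 11, 13, 17, 19, 23}.

p = 73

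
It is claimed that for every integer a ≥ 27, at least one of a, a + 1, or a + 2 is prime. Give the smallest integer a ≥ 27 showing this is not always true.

A counterexample is any integer a ≥ 27 such that a, a + 1, a + 2 are all composite; we check each in order.
For a = 27, 28, 29, 30, 31 the conclusion holds.
a = 32: 32 = 2 × 16; 33 = 3 × 11; 34 = 2 × 17 — all composite.

a = 32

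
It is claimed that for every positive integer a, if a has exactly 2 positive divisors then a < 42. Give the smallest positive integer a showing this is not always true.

a = 43

We need the least positive integer a for which a has exactly 2 positive divisors but the claim fails.
The first 13 eligible values, up to a = 41, all satisfy the conclusion.
a = 43: τ(43) = 2; 43 ≥ 42.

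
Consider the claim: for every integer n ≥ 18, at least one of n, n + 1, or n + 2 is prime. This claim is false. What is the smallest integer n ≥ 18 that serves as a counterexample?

n = 20

A counterexample is any integer n ≥ 18 such that n, n + 1, n + 2 are all composite; we check each in order.
n = 18: 19 is prime.
n = 19: 19 is prime.
n = 20: 20 = 2 × 10; 21 = 3 × 7; 22 = 2 × 11 — all composite.
Thus n = 20 disproves the claim, and no smaller n works.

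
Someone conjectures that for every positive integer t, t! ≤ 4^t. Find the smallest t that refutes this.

We need the least positive integer t for which t! > 4^t.
t = 1: t! = 1 and 4^t = 4, so 1 ≤ 4.
t = 2: t! = 2 and 4^t = 16, so 2 ≤ 16.
t = 3: t! = 6 and 4^t = 64, so 6 ≤ 64.
t = 4: t! = 24 and 4^t = 256, so 24 ≤ 256.
t = 5: t! = 120 and 4^t = 1024, so 120 ≤ 1024.
t = 6: t! = 720 and 4^t = 4096, so 720 ≤ 4096.
t = 7: t! = 5040 and 4^t = 16384, so 5040 ≤ 16384.
t = 8: t! = 40320 and 4^t = 65536, so 40320 ≤ 65536.
t = 9: t! = 362880 and 4^t = 262144, so 362880 > 262144.

t = 9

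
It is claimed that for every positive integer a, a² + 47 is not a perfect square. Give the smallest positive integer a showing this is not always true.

a = 23

For a = 1, 2, 3, 4, …, 20, 21, 22 the conclusion holds.
a = 23: 23² + 47 = 576 = 24², a perfect square.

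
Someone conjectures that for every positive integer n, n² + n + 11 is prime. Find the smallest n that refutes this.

For n = 1, 2, 3, 4, 5, 6, 7, 8, 9 the conclusion holds.
n = 10: n² + n + 11 = 121 = 11 × 11, composite.

n = 10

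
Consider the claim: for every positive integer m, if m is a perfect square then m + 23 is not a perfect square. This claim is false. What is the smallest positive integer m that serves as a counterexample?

m = 121

For m = 1, 4, 9, 16, 25, 36, 49, 64, 81, 100 the conclusion holds.
m = 121: 121 = 11² and 121 + 23 = 144 = 12².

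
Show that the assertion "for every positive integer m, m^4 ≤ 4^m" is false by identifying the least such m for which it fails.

m = 3

For m = 1, 2 the conclusion holds.
m = 3: m^4 = 81 and 4^m = 64, so 81 > 64.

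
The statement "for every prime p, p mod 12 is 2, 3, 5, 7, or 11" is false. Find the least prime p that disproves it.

p = 13

Check each prime p in order until the claim fails.
For p = 2, 3, 5, 7, 11 the conclusion holds.
p = 13: 13 mod 12 = 1 — not in {2, 3, 5, 7, 11}.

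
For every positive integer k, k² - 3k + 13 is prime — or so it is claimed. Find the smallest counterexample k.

k = 12

Check each positive integer k in order until k² - 3k + 13 is not prime.
For k = 1, 2, 3, 4, …, 9, 10, 11 the conclusion holds.
k = 12: k² - 3k + 13 = 121 = 11 × 11, composite.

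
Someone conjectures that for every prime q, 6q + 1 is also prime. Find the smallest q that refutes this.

q = 2: 6q + 1 = 13, prime.
q = 3: 6q + 1 = 19, prime.
q = 5: 6q + 1 = 31, prime.
q = 7: 6q + 1 = 43, prime.
q = 11: 6q + 1 = 67, prime.
q = 13: 6q + 1 = 79, prime.
q = 17: 6q + 1 = 103, prime.
q = 19: 6q + 1 = 115 = 5 × 23, not prime.
So q = 19 is the smallest counterexample.

q = 19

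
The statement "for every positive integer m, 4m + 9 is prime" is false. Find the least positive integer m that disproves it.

m = 3

Check each positive integer m in order until 4m + 9 is not prime.
For m = 1, 2 the conclusion holds.
m = 3: 4m + 9 = 21 = 3 × 7, composite.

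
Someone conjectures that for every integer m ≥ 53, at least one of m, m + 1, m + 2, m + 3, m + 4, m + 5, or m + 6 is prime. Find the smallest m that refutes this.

For m = 53, 54, 55, 56, …, 87, 88, 89 the conclusion holds.
m = 90: 90 = 2 × 45; 91 = 7 × 13; 92 = 2 × 46; 93 = 3 × 31; 94 = 2 × 47; 95 = 5 × 19; 96 = 2 × 48 — all composite.

m = 90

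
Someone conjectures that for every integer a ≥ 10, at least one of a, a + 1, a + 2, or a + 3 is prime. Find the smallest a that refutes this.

We need the least integer a ≥ 10 for which a, a + 1, a + 2, a + 3 are all composite.
For a = 10, 11, 12, 13, …, 21, 22, 23 the conclusion holds.
a = 24: 24 = 2 × 12; 25 = 5 × 5; 26 = 2 × 13; 27 = 3 × 9 — all composite.
Hence a = 24 is a counterexample.

a = 24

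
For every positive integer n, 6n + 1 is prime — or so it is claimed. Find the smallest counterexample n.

n = 4

We need the least positive integer n for which 6n + 1 is not prime.
For n = 1, 2, 3 the conclusion holds.
n = 4: 6n + 1 = 25 = 5 × 5, composite.
Hence n = 4 is a counterexample.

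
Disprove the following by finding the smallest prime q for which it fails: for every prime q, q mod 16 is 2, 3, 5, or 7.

q = 11

q = 2: 2 mod 16 = 2.
q = 3: 3 mod 16 = 3.
q = 5: 5 mod 16 = 5.
q = 7: 7 mod 16 = 7.
q = 11: 11 mod 16 = 11 — not in {2, 3, 5, 7}.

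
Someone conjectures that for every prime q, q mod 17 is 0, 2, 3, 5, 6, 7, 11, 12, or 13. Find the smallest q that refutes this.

q = 31

A counterexample is any prime q such that the claim fails; we check each in order.
For q = 2, 3, 5, 7, 11, 13, 17, 19, 23, 29 the conclusion holds.
q = 31: 31 mod 17 = 14 — not in {0, 2, 3, 5, 6, 7, 11, 12, 13}.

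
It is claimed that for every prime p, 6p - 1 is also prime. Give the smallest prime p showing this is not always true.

p = 11

p = 2: 6p - 1 = 11, prime.
p = 3: 6p - 1 = 17, prime.
p = 5: 6p - 1 = 29, prime.
p = 7: 6p - 1 = 41, prime.
p = 11: 6p - 1 = 65 = 5 × 13, not prime.
Hence p = 11 is a counterexample.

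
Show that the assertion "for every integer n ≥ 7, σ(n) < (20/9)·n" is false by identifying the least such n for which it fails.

For n = 7, 8, 9, 10, 11 the conclusion holds.
n = 12: σ(12) = 28; 28 ≥ 80/3.

n = 12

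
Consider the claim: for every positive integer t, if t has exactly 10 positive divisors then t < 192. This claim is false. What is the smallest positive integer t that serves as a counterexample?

Check each positive integer t in order until t has exactly 10 positive divisors but the claim fails.
For t = 48, 80, 112, 162, 176 the conclusion holds.
t = 208: τ(208) = 10; 208 ≥ 192.

t = 208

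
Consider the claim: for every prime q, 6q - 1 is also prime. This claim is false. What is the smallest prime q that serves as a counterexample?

q = 11

For q = 2, 3, 5, 7 the conclusion holds.
q = 11: 6q - 1 = 65 = 5 × 13, not prime.
Hence q = 11 is a counterexample.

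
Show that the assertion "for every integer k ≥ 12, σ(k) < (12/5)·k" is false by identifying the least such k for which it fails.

For k = 12, 13, 14, 15, …, 21, 22, 23 the conclusion holds.
k = 24: σ(24) = 60; 60 ≥ 288/5.

k = 24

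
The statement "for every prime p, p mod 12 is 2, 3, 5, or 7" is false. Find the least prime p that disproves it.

A counterexample is any prime p such that the claim fails; we check each in order.
The first 4 eligible values, up to p = 7, all satisfy the conclusion.
p = 11: 11 mod 12 = 11 — not in {2, 3, 5, 7}.

p = 11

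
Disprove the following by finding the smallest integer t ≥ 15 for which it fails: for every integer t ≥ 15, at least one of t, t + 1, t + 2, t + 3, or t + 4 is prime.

For t = 15, 16, 17, 18, 19, 20, 21, 22, 23 the conclusion holds.
t = 24: 24 = 2 × 12; 25 = 5 × 5; 26 = 2 × 13; 27 = 3 × 9; 28 = 2 × 14 — all composite.

t = 24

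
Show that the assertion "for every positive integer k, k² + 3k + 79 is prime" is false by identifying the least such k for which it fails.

k = 5

A counterexample is any positive integer k such that k² + 3k + 79 is not prime; we check each in order.
For k = 1, 2, 3, 4 the conclusion holds.
k = 5: k² + 3k + 79 = 119 = 7 × 17, composite.
Hence k = 5 is a counterexample.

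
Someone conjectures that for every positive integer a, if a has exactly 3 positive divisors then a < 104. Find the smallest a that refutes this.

Check each positive integer a in order until a has exactly 3 positive divisors but the claim fails.
For a = 4, 9, 25, 49 the conclusion holds.
a = 121: τ(121) = 3; 121 ≥ 104.
Hence a = 121 is a counterexample.

a = 121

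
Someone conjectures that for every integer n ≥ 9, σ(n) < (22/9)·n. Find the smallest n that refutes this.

Check each integer n ≥ 9 in order until the claim fails.
For n = 9, 10, 11, 12, …, 21, 22, 23 the conclusion holds.
n = 24: σ(24) = 60; 60 ≥ 176/3.
So n = 24 is the smallest counterexample.

n = 24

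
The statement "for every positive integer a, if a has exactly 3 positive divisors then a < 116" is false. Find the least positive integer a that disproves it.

a = 121

The first 4 eligible values, up to a = 49, all satisfy the conclusion.
a = 121: τ(121) = 3; 121 ≥ 116.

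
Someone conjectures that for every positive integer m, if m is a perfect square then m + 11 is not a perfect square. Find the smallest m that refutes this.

A counterexample is any positive integer m such that m is a perfect square but m + 11 is a perfect square; we check each in order.
The first 4 eligible values, up to m = 16, all satisfy the conclusion.
m = 25: 25 = 5² and 25 + 11 = 36 = 6².

m = 25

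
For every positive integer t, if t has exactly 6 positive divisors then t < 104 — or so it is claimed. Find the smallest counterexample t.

t = 116

For t = 12, 18, 20, 28, …, 92, 98, 99 the conclusion holds.
t = 116: τ(116) = 6; 116 ≥ 104.
Thus t = 116 disproves the claim, and no smaller t works.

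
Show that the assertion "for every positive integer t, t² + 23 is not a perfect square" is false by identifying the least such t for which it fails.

t = 11

We need the least positive integer t for which t² + 23 is a perfect square.
The first 10 eligible values, up to t = 10, all satisfy the conclusion.
t = 11: 11² + 23 = 144 = 12², a perfect square.
Hence t = 11 is a counterexample.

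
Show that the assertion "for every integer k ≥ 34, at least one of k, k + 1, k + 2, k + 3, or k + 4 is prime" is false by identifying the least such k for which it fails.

We need the least integer k ≥ 34 for which k, k + 1, k + 2, k + 3, k + 4 are all composite.
For k = 34, 35, 36, 37, …, 45, 46, 47 the conclusion holds.
k = 48: 48 = 2 × 24; 49 = 7 × 7; 50 = 2 × 25; 51 = 3 × 17; 52 = 2 × 26 — all composite.
Thus k = 48 disproves the claim, and no smaller k works.

k = 48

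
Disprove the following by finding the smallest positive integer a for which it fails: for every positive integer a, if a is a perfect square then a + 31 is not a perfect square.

a = 225

A counterexample is any positive integer a such that a is a perfect square but a + 31 is a perfect square; we check each in order.
For a = 1, 4, 9, 16, …, 144, 169, 196 the conclusion holds.
a = 225: 225 = 15² and 225 + 31 = 256 = 16².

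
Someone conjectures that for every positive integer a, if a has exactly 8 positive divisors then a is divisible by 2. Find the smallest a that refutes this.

We need the least positive integer a for which a has exactly 8 positive divisors but a is not divisible by 2.
The first 12 eligible values, up to a = 104, all satisfy the conclusion.
a = 105: τ(105) = 8; 105 mod 2 = 1.
Hence a = 105 is a counterexample.

a = 105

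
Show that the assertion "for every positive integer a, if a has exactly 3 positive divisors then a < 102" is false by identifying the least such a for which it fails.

a = 121

A counterexample is any positive integer a such that a has exactly 3 positive divisors but the claim fails; we check each in order.
For a = 4, 9, 25, 49 the conclusion holds.
a = 121: τ(121) = 3; 121 ≥ 102.
Hence a = 121 is a counterexample.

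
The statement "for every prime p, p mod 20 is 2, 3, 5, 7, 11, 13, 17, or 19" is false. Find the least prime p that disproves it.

p = 29

We need the least prime p for which the claim fails.
The first 9 eligible values, up to p = 23, all satisfy the conclusion.
p = 29: 29 mod 20 = 9 — not in {2, 3, 5, 7, 11, 13, 17, 19}.
Thus p = 29 disproves the claim, and no smaller p works.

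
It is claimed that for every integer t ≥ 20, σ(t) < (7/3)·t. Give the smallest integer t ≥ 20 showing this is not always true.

t = 24

We need the least integer t ≥ 20 for which the claim fails.
For t = 20, 21, 22, 23 the conclusion holds.
t = 24: σ(24) = 60; 60 ≥ 56.
Thus t = 24 disproves the claim, and no smaller t works.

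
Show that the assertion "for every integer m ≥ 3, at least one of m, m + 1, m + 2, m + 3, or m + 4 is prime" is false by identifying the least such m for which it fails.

For m = 3, 4, 5, 6, …, 21, 22, 23 the conclusion holds.
m = 24: 24 = 2 × 12; 25 = 5 × 5; 26 = 2 × 13; 27 = 3 × 9; 28 = 2 × 14 — all composite.

m = 24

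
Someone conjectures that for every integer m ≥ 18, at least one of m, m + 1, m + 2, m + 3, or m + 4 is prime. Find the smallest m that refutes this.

m = 24

For m = 18, 19, 20, 21, 22, 23 the conclusion holds.
m = 24: 24 = 2 × 12; 25 = 5 × 5; 26 = 2 × 13; 27 = 3 × 9; 28 = 2 × 14 — all composite.
So m = 24 is the smallest counterexample.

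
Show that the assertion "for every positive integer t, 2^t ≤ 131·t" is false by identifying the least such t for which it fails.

t = 11

The first 10 eligible values, up to t = 10, all satisfy the conclusion.
t = 11: 2^t = 2048 and 131·t = 1441, so 2048 > 1441.
Thus t = 11 disproves the claim, and no smaller t works.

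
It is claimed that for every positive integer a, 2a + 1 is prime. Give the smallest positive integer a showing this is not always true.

For a = 1, 2, 3 the conclusion holds.
a = 4: 2a + 1 = 9 = 3 × 3, composite.
Hence a = 4 is a counterexample.

a = 4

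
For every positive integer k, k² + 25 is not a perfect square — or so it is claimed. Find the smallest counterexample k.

k = 12

A counterexample is any positive integer k such that k² + 25 is a perfect square; we check each in order.
The first 11 eligible values, up to k = 11, all satisfy the conclusion.
k = 12: 12² + 25 = 169 = 13², a perfect square.
Hence k = 12 is a counterexample.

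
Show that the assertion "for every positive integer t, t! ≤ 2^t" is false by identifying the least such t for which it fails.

Check each positive integer t in order until t! > 2^t.
For t = 1, 2, 3 the conclusion holds.
t = 4: t! = 24 and 2^t = 16, so 24 > 16.
Hence t = 4 is a counterexample.

t = 4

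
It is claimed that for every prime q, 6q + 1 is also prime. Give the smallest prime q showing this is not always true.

Check each prime q in order until 6q + 1 is not prime.
q = 2: 6q + 1 = 13, prime.
q = 3: 6q + 1 = 19, prime.
q = 5: 6q + 1 = 31, prime.
q = 7: 6q + 1 = 43, prime.
q = 11: 6q + 1 = 67, prime.
q = 13: 6q + 1 = 79, prime.
q = 17: 6q + 1 = 103, prime.
q = 19: 6q + 1 = 115 = 5 × 23, not prime.
Thus q = 19 disproves the claim, and no smaller q works.

q = 19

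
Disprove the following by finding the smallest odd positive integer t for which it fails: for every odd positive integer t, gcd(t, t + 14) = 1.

We need the least odd positive integer t for which gcd(t, t + 14) > 1.
For t = 1, 3, 5 the conclusion holds.
t = 7: gcd(7, 21) = 7.
So t = 7 is the smallest counterexample.

t = 7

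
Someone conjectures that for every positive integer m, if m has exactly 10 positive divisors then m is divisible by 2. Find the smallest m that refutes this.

A counterexample is any positive integer m such that m has exactly 10 positive divisors but m is not divisible by 2; we check each in order.
For m = 48, 80, 112, 162, 176, 208, 272, 304, 368 the conclusion holds.
m = 405: τ(405) = 10; 405 mod 2 = 1.

m = 405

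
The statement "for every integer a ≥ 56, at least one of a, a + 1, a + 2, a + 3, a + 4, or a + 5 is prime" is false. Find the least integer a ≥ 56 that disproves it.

a = 90

Check each integer a ≥ 56 in order until a, a + 1, a + 2, a + 3, a + 4, a + 5 are all composite.
For a = 56, 57, 58, 59, …, 87, 88, 89 the conclusion holds.
a = 90: 90 = 2 × 45; 91 = 7 × 13; 92 = 2 × 46; 93 = 3 × 31; 94 = 2 × 47; 95 = 5 × 19 — all composite.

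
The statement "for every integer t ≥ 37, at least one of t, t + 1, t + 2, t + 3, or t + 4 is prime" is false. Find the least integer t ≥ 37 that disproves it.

t = 48

Check each integer t ≥ 37 in order until t, t + 1, t + 2, t + 3, t + 4 are all composite.
For t = 37, 38, 39, 40, …, 45, 46, 47 the conclusion holds.
t = 48: 48 = 2 × 24; 49 = 7 × 7; 50 = 2 × 25; 51 = 3 × 17; 52 = 2 × 26 — all composite.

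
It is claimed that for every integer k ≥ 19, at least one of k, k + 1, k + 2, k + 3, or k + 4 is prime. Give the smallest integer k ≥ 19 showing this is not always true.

k = 24

k = 19: 19 is prime.
k = 20: 23 is prime.
k = 21: 23 is prime.
k = 22: 23 is prime.
k = 23: 23 is prime.
k = 24: 24 = 2 × 12; 25 = 5 × 5; 26 = 2 × 13; 27 = 3 × 9; 28 = 2 × 14 — all composite.
So k = 24 is the smallest counterexample.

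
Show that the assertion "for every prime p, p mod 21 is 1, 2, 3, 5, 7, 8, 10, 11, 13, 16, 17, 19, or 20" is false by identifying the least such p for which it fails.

A counterexample is any prime p such that the claim fails; we check each in order.
For p = 2, 3, 5, 7, …, 53, 59, 61 the conclusion holds.
p = 67: 67 mod 21 = 4 — not in {1, 2, 3, 5, 7, 8, 10, 11, 13, 16, 17, 19, 20}.
Thus p = 67 disproves the claim, and no smaller p works.

p = 67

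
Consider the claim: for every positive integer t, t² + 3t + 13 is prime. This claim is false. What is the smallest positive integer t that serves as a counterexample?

A counterexample is any positive integer t such that t² + 3t + 13 is not prime; we check each in order.
The first 8 eligible values, up to t = 8, all satisfy the conclusion.
t = 9: t² + 3t + 13 = 121 = 11 × 11, composite.
Thus t = 9 disproves the claim, and no smaller t works.

t = 9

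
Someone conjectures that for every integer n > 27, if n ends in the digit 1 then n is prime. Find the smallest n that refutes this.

n = 51

For n = 31, 41 the conclusion holds.
n = 51: 51 ends in 1; 51 = 3 × 17, composite.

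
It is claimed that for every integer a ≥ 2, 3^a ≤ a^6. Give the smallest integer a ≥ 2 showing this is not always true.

Check each integer a ≥ 2 in order until 3^a > a^6.
For a = 2, 3, 4, 5, …, 12, 13, 14 the conclusion holds.
a = 15: 3^a = 14348907 and a^6 = 11390625, so 14348907 > 11390625.
Thus a = 15 disproves the claim, and no smaller a works.

a = 15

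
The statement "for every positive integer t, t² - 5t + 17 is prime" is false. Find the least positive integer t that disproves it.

We need the least positive integer t for which t² - 5t + 17 is not prime.
The first 12 eligible values, up to t = 12, all satisfy the conclusion.
t = 13: t² - 5t + 17 = 121 = 11 × 11, composite.
Hence t = 13 is a counterexample.

t = 13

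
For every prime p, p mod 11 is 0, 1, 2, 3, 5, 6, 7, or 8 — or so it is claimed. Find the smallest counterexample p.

p = 31

We need the least prime p for which the claim fails.
For p = 2, 3, 5, 7, 11, 13, 17, 19, 23, 29 the conclusion holds.
p = 31: 31 mod 11 = 9 — not in {0, 1, 2, 3, 5, 6, 7, 8}.
Hence p = 31 is a counterexample.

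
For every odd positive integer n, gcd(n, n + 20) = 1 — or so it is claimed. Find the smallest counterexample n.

n = 5

A counterexample is any odd positive integer n such that gcd(n, n + 20) > 1; we check each in order.
For n = 1, 3 the conclusion holds.
n = 5: gcd(5, 25) = 5.
Thus n = 5 disproves the claim, and no smaller n works.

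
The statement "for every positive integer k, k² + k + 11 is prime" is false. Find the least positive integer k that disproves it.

Check each positive integer k in order until k² + k + 11 is not prime.
The first 9 eligible values, up to k = 9, all satisfy the conclusion.
k = 10: k² + k + 11 = 121 = 11 × 11, composite.
Hence k = 10 is a counterexample.

k = 10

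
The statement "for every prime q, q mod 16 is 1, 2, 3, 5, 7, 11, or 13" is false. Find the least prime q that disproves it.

We need the least prime q for which the claim fails.
For q = 2, 3, 5, 7, 11, 13, 17, 19, 23, 29 the conclusion holds.
q = 31: 31 mod 16 = 15 — not in {1, 2, 3, 5, 7, 11, 13}.

q = 31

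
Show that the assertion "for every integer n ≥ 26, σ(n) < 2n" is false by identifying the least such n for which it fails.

n = 28

A counterexample is any integer n ≥ 26 such that the claim fails; we check each in order.
n = 26: σ(26) = 42; 42 < 52.
n = 27: σ(27) = 40; 40 < 54.
n = 28: σ(28) = 56; 56 ≥ 56.
Hence n = 28 is a counterexample.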